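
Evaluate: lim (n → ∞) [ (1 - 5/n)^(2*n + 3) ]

e^(-10)

Write it as [(1 - 5/n)^n]^(2) · (1 - 5/n)^(3). The bracketed term tends to e^(-5) and the second factor to 1, so the limit is e^(-10).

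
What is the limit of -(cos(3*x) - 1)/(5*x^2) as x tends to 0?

Direct substitution gives 0/0.
Apply L'Hôpital: lim (-3*sin(3*x))/(-10*x), still 0/0.
After 2 applications of L'Hôpital's rule the quotient is (-9*cos(3*x))/(-10); substituting x = 0 gives 9/10.

9/10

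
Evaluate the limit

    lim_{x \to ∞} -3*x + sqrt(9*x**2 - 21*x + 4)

-7/2

An ∞ − ∞ form. Rationalising with the conjugate, the difference becomes (-21x + 4) / (√(9*x^2 - 21*x + 4) + 3x).
For large x the denominator behaves like 2·3x, so the quotient tends to -21/6 = -7/2.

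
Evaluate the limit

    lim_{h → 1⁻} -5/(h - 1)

∞

As h → 1⁻, (h - 1) → 0⁻, so (h - 1)^1 → 0⁻ and -5/(h - 1)^1 → ∞.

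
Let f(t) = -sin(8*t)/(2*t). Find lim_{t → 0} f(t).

Substitution gives 0/0.
Write it as (8/(-2))·sin(8t)/(8t); since sin(u)/u → 1, the limit is -4.

-4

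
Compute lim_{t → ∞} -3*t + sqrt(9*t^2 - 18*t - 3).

This has the form ∞ − ∞. Multiply and divide by the conjugate √(9*t^2 - 18*t - 3) + 3t.
That gives (-18t - 3) / (√(9*t^2 - 18*t - 3) + 3t).
Divide numerator and denominator by t: the limit is -18/(2·3) = -3.

-3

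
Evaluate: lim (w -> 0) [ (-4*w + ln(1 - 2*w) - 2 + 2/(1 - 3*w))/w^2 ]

Substitution gives 0/0; apply L'Hôpital's rule 2 times.
After differentiating numerator and denominator 2 times the quotient is (-36/(3*w - 1)^3 - 4/(2*w - 1)^2)/(2); at w = 0 this is 16.

16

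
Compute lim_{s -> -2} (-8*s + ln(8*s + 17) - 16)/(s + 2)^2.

Direct substitution gives 0/0.
Apply L'Hôpital: lim (-8 + 8/(8*s + 17))/(2*s + 4), still 0/0.
After 2 applications of L'Hôpital's rule the quotient is (-64/(8*s + 17)^2)/(2); substituting s = -2 gives -32.

-32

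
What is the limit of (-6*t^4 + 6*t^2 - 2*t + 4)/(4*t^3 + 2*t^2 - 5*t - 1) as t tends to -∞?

The numerator has higher degree (4 > 3); the quotient behaves like (-6/(4))·t^1 for large |t|.
As t → −∞ this diverges to ∞.

∞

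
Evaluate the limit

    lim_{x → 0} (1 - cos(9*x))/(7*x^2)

Substitution gives 0/0.
Use (1 − cos u)/u² → 1/2 with u = 9x: the limit is 9²/(2·7) = 81/14.

81/14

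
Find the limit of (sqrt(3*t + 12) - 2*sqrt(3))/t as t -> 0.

√(3)/4

Substitution gives 0/0. Multiply numerator and denominator by the conjugate √(12 + 3t) + √12.
The numerator becomes (12 + 3t) − 12 = 3t, so the expression simplifies to 3/(√(12 + 3t) + √12).
Letting t → 0 gives 3/(2√12) = √(3)/4.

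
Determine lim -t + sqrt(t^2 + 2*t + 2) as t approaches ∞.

This has the form ∞ − ∞. Multiply and divide by the conjugate √(t^2 + 2*t + 2) + t.
That gives (2t + 2) / (√(t^2 + 2*t + 2) + t).
Divide numerator and denominator by t: the limit is 2/(2·1) = 1.

1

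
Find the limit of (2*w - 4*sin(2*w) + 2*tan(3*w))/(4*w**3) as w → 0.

Substitution gives 0/0; apply L'Hôpital's rule 3 times.
After differentiating numerator and denominator 3 times the quotient is (32*cos(2*w) + 324*tan(3*w)^4 + 432*tan(3*w)^2 + 108)/(24); at w = 0 this is 35/6.

35/6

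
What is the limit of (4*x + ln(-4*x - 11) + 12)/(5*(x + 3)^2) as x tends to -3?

-8/5

Direct substitution gives 0/0.
Apply L'Hôpital: lim (4 - 4/(-4*x - 11))/(10*x + 30), still 0/0.
After 2 applications of L'Hôpital's rule the quotient is (-16/(-4*x - 11)^2)/(10); substituting x = -3 gives -8/5.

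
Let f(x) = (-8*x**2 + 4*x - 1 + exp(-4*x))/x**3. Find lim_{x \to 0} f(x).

-32/3

Direct substitution gives 0/0.
Apply L'Hôpital: lim (-16*x + 4 - 4*e^(-4*x))/(3*x^2), still 0/0.
Apply L'Hôpital: lim (-16 + 16*e^(-4*x))/(6*x), still 0/0.
After 3 applications of L'Hôpital's rule the quotient is (-64*e^(-4*x))/(6); substituting x = 0 gives -32/3.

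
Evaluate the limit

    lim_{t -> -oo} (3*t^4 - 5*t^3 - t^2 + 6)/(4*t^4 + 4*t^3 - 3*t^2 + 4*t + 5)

3/4

Numerator and denominator both have degree 4.
Dividing every term by t^4, all lower-order terms vanish and the limit is the ratio of leading coefficients, 3/(4) = 3/4.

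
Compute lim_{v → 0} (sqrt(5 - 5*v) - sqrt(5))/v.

-√(5)/2

Substitution gives 0/0. Multiply numerator and denominator by the conjugate √(5 - 5v) + √5.
The numerator becomes (5 - 5v) − 5 = -5v, so the expression simplifies to -5/(√(5 - 5v) + √5).
Letting v → 0 gives -5/(2√5) = -√(5)/2.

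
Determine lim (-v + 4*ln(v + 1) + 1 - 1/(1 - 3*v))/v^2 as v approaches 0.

-11

Substitution gives 0/0; apply L'Hôpital's rule 2 times.
After differentiating numerator and denominator 2 times the quotient is (18/(3*v - 1)^3 - 4/(v + 1)^2)/(2); at v = 0 this is -11.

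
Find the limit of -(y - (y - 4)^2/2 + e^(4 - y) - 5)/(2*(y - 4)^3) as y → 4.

Direct substitution gives 0/0.
Apply L'Hôpital: lim (-y - e^(4 - y) + 5)/(-6*(y - 4)^2), still 0/0.
Apply L'Hôpital: lim (e^(4 - y) - 1)/(48 - 12*y), still 0/0.
After 3 applications of L'Hôpital's rule the quotient is (-e^(4 - y))/(-12); substituting y = 4 gives 1/12.

1/12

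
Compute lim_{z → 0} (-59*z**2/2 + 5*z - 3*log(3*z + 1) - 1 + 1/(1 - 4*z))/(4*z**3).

37/4

Substitution gives 0/0 (the numerator vanishes to order 3).
Expand each term to order z^3: the coefficient of z^3 in -3·ln(1 + 3z) is -27 and in 1/(1 - 4z) is 64.
Lower-order terms cancel with the polynomial part, so the numerator is (37)·z^3 + o(z^3), and the limit is (37)/(4) = 37/4.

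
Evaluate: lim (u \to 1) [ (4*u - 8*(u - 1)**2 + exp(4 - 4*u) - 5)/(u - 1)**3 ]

Direct substitution gives 0/0.
Apply L'Hôpital: lim (-16*u - 4*e^(4 - 4*u) + 20)/(3*(u - 1)^2), still 0/0.
Apply L'Hôpital: lim (16*e^(4 - 4*u) - 16)/(6*u - 6), still 0/0.
After 3 applications of L'Hôpital's rule the quotient is (-64*e^(4 - 4*u))/(6); substituting u = 1 gives -32/3.

-32/3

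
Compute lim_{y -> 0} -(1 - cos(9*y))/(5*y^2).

Substitution gives 0/0.
Use (1 − cos u)/u² → 1/2 with u = 9y: the limit is 9²/(2·(-5)) = -81/10.

-81/10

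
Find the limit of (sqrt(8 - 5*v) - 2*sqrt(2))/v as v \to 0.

Substitution gives 0/0. Multiply numerator and denominator by the conjugate √(8 - 5v) + √8.
The numerator becomes (8 - 5v) − 8 = -5v, so the expression simplifies to -5/(√(8 - 5v) + √8).
Letting v → 0 gives -5/(2√8) = -5*√(2)/8.

-5*√(2)/8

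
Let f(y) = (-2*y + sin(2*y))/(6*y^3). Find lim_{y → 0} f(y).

-2/9

Direct substitution gives 0/0.
Apply L'Hôpital: lim (2*cos(2*y) - 2)/(18*y^2), still 0/0.
Apply L'Hôpital: lim (-4*sin(2*y))/(36*y), still 0/0.
After 3 applications of L'Hôpital's rule the quotient is (-8*cos(2*y))/(36); substituting y = 0 gives -2/9.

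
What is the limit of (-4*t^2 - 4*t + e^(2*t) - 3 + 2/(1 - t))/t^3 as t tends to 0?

Substitution gives 0/0; apply L'Hôpital's rule 3 times.
After differentiating numerator and denominator 3 times the quotient is (8*e^(2*t) + 12/(t - 1)^4)/(6); at t = 0 this is 10/3.

10/3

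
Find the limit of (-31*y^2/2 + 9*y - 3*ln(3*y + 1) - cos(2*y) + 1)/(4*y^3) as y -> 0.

-27/4

Substitution gives 0/0; apply L'Hôpital's rule 3 times.
After differentiating numerator and denominator 3 times the quotient is (-8*sin(2*y) - 162/(3*y + 1)^3)/(24); at y = 0 this is -27/4.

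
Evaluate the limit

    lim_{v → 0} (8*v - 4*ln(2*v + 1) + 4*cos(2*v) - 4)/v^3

-32/3

Substitution gives 0/0 (the numerator vanishes to order 3).
Expand each term to order v^3: the coefficient of v^3 in -4·ln(1 + 2v) is -32/3 and in 4·cos(2v) is 0.
Lower-order terms cancel with the polynomial part, so the numerator is (-32/3)·v^3 + o(v^3), and the limit is (-32/3)/(1) = -32/3.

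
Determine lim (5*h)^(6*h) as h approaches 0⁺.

Base → 0⁺ and exponent → 0⁺: a 0^0 form.
Take logs: 6h·ln(5h). This is 0·(−∞); rewriting as ln(5h)/(1/(6h)) and applying L'Hôpital gives 0.
Hence the limit is e^0 = 1.

1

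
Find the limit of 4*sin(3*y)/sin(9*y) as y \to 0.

Substitution gives 0/0.
Divide numerator and denominator by y: sin(3y)/y → 3 and sin(9y)/y → 9, so the limit is 4·3/9 = 4/3.

4/3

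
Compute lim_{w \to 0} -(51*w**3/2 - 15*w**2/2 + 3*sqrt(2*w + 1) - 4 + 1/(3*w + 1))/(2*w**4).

-633/16

Substitution gives 0/0 (the numerator vanishes to order 4).
Expand each term to order w^4: the coefficient of w^4 in 1/(1 + 3w) is 81 and in 3·√(1 + 2w) is -15/8.
Lower-order terms cancel with the polynomial part, so the numerator is (633/8)·w^4 + o(w^4), and the limit is (633/8)/(-2) = -633/16.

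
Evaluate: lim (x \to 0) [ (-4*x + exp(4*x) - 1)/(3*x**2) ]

8/3

Direct substitution gives 0/0.
Apply L'Hôpital: lim (4*e^(4*x) - 4)/(6*x), still 0/0.
After 2 applications of L'Hôpital's rule the quotient is (16*e^(4*x))/(6); substituting x = 0 gives 8/3.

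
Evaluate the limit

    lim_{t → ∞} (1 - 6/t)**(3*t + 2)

e^(-18)

Write it as [(1 - 6/t)^t]^(3) · (1 - 6/t)^(2). The bracketed term tends to e^(-6) and the second factor to 1, so the limit is e^(-18).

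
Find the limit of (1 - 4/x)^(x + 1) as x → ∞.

e^(-4)

Write it as [(1 - 4/x)^x]^(1) · (1 - 4/x)^(1). The bracketed term tends to e^(-4) and the second factor to 1, so the limit is e^(-4).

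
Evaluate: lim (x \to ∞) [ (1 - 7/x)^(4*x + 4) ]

Let L be the limit and take ln: ln L = lim (4x + 4)·ln(1 - 7/x) = lim (4x + 4)·(-7/x + O(1/x²)) = -28.
Hence L = e^(-28).

e^(-28)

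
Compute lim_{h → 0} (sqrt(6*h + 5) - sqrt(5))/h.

A 0/0 form; rationalise with √(5 + 6h) + √5. This collapses the numerator to 6h, leaving 6/(√(5 + 6h) + √5) → 6/(2√5) = 3*√(5)/5.

3*√(5)/5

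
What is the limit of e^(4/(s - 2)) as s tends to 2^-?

As s → 2⁻, 4/(s - 2) → −∞, so e^(4/(s - 2)) → 0.

0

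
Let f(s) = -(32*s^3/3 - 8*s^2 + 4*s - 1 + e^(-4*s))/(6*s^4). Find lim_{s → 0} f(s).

-16/9

Direct substitution gives 0/0.
Apply L'Hôpital: lim (32*s^2 - 16*s + 4 - 4*e^(-4*s))/(-24*s^3), still 0/0.
Apply L'Hôpital: lim (64*s - 16 + 16*e^(-4*s))/(-72*s^2), still 0/0.
Apply L'Hôpital: lim (64 - 64*e^(-4*s))/(-144*s), still 0/0.
After 4 applications of L'Hôpital's rule the quotient is (256*e^(-4*s))/(-144); substituting s = 0 gives -16/9.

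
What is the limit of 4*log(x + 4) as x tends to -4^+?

As x → -4⁺, x + 4 → 0⁺ and ln(x + 4) → −∞.
Multiplying by 4 gives -∞.

-∞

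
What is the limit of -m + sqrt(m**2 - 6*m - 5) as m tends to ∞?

-3

An ∞ − ∞ form. Rationalising with the conjugate, the difference becomes (-6m - 5) / (√(m^2 - 6*m - 5) + m).
For large m the denominator behaves like 2·m, so the quotient tends to -6/2 = -3.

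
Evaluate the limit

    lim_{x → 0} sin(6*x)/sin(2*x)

3

Substitution gives 0/0.
Divide numerator and denominator by x: sin(6x)/x → 6 and sin(2x)/x → 2, so the limit is 1·6/2 = 3.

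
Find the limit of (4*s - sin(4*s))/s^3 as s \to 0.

32/3

Direct substitution gives 0/0.
Apply L'Hôpital: lim (4 - 4*cos(4*s))/(3*s^2), still 0/0.
Apply L'Hôpital: lim (16*sin(4*s))/(6*s), still 0/0.
After 3 applications of L'Hôpital's rule the quotient is (64*cos(4*s))/(6); substituting s = 0 gives 32/3.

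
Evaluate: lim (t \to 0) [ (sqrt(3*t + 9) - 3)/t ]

1/2

Substitution gives 0/0. Multiply numerator and denominator by the conjugate √(9 + 3t) + √9.
The numerator becomes (9 + 3t) − 9 = 3t, so the expression simplifies to 3/(√(9 + 3t) + √9).
Letting t → 0 gives 3/(2√9) = 1/2.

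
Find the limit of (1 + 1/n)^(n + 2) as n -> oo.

e

Let L be the limit and take ln: ln L = lim (n + 2)·ln(1 + 1/n) = lim (n + 2)·(1/n + O(1/n²)) = 1.
Hence L = e^(1).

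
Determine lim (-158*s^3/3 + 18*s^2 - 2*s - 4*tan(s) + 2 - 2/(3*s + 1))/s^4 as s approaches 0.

Substitution gives 0/0 (the numerator vanishes to order 4).
Expand each term to order s^4: the coefficient of s^4 in -4·tan(s) is 0 and in -2·1/(1 + 3s) is -162.
Lower-order terms cancel with the polynomial part, so the numerator is (-162)·s^4 + o(s^4), and the limit is (-162)/(1) = -162.

-162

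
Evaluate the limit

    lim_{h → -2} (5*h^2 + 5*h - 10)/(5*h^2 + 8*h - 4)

Direct substitution gives 0/0, so factor. Both numerator and denominator have (h + 2) as a factor.
After cancelling, the expression reduces to (5*h - 5)/(5*h - 2).
Substituting h = -2 gives 5/4.

5/4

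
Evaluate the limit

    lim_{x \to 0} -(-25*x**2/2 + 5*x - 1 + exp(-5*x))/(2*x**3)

Direct substitution gives 0/0.
Apply L'Hôpital: lim (-25*x + 5 - 5*e^(-5*x))/(-6*x^2), still 0/0.
Apply L'Hôpital: lim (-25 + 25*e^(-5*x))/(-12*x), still 0/0.
After 3 applications of L'Hôpital's rule the quotient is (-125*e^(-5*x))/(-12); substituting x = 0 gives 125/12.

125/12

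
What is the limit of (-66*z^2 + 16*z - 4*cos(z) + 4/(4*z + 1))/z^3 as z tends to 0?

Substitution gives 0/0 (the numerator vanishes to order 3).
Expand each term to order z^3: the coefficient of z^3 in 4·1/(1 + 4z) is -256 and in -4·cos(z) is 0.
Lower-order terms cancel with the polynomial part, so the numerator is (-256)·z^3 + o(z^3), and the limit is (-256)/(1) = -256.

-256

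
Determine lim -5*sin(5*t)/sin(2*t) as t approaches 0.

-25/2

Substitution gives 0/0.
Divide numerator and denominator by t: sin(5t)/t → 5 and sin(2t)/t → 2, so the limit is -5·5/2 = -25/2.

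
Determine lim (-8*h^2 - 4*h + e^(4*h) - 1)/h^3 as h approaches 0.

Direct substitution gives 0/0.
Apply L'Hôpital: lim (-16*h + 4*e^(4*h) - 4)/(3*h^2), still 0/0.
Apply L'Hôpital: lim (16*e^(4*h) - 16)/(6*h), still 0/0.
After 3 applications of L'Hôpital's rule the quotient is (64*e^(4*h))/(6); substituting h = 0 gives 32/3.

32/3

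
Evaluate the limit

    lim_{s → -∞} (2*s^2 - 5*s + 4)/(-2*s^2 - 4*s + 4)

Numerator and denominator both have degree 2.
Dividing every term by s^2, all lower-order terms vanish and the limit is the ratio of leading coefficients, 2/(-2) = -1.

-1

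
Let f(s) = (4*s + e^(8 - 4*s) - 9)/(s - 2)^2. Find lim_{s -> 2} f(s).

Direct substitution gives 0/0.
Apply L'Hôpital: lim (4 - 4*e^(8 - 4*s))/(2*s - 4), still 0/0.
After 2 applications of L'Hôpital's rule the quotient is (16*e^(8 - 4*s))/(2); substituting s = 2 gives 8.

8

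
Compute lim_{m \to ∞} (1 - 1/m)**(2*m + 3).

e^(-2)

The base → 1 and the exponent → ∞: a 1^∞ form.
Take logarithms: (2m + 3)·ln(1 - 1/m). Since ln(1+u) ~ u for small u, this behaves like (2m)·(-1/m) → -2.
So the limit is e^(-2).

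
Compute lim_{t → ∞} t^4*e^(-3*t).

Write as t^4/e^{3t}, an ∞/∞ form.
Exponential growth dominates any polynomial, so repeated L'Hôpital (or the standard result) gives 0.

0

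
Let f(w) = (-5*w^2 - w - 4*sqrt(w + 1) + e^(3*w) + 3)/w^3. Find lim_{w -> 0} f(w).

17/4

Substitution gives 0/0; apply L'Hôpital's rule 3 times.
After differentiating numerator and denominator 3 times the quotient is (27*e^(3*w) - 3/(2*(w + 1)^(5/2)))/(6); at w = 0 this is 17/4.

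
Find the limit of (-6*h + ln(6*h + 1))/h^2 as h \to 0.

-18

Direct substitution gives 0/0.
Apply L'Hôpital: lim (-6 + 6/(6*h + 1))/(2*h), still 0/0.
After 2 applications of L'Hôpital's rule the quotient is (-36/(6*h + 1)^2)/(2); substituting h = 0 gives -18.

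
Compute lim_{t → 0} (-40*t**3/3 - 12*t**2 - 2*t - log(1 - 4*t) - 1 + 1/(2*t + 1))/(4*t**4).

20

Substitution gives 0/0 (the numerator vanishes to order 4).
Expand each term to order t^4: the coefficient of t^4 in 1/(1 + 2t) is 16 and in −ln(1 - 4t) is 64.
Lower-order terms cancel with the polynomial part, so the numerator is (80)·t^4 + o(t^4), and the limit is (80)/(4) = 20.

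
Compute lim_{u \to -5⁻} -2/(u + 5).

∞

As u → -5⁻, (u + 5) → 0⁻, so (u + 5)^1 → 0⁻ and -2/(u + 5)^1 → ∞.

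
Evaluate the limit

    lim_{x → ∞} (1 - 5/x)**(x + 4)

e^(-5)

Let L be the limit and take ln: ln L = lim (x + 4)·ln(1 - 5/x) = lim (x + 4)·(-5/x + O(1/x²)) = -5.
Hence L = e^(-5).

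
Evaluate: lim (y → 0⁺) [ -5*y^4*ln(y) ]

This is a 0·(−∞) form. Rewrite as -5·ln(y) / y^(−4) and apply L'Hôpital:
the derivative quotient is -5·(1/y) / (−4·y^(−5)) = (5/4)·y^4 → 0.

0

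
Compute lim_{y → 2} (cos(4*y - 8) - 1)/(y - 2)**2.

-8

Direct substitution gives 0/0.
Apply L'Hôpital: lim (-4*sin(4*y - 8))/(2*y - 4), still 0/0.
After 2 applications of L'Hôpital's rule the quotient is (-16*cos(4*y - 8))/(2); substituting y = 2 gives -8.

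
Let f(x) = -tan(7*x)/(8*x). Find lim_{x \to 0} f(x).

-7/8

Substitution gives 0/0.
Since tan(u)/u → 1 as u → 0, tan(7x)/(7x) → 1 and the limit is 7/(-8) = -7/8.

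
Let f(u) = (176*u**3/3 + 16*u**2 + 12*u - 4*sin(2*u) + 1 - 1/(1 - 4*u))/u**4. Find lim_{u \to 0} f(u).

Substitution gives 0/0; apply L'Hôpital's rule 4 times.
After differentiating numerator and denominator 4 times the quotient is (-64*sin(2*u) + 6144/(4*u - 1)^5)/(24); at u = 0 this is -256.

-256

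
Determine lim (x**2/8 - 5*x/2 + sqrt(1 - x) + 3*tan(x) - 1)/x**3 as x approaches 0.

Substitution gives 0/0; apply L'Hôpital's rule 3 times.
After differentiating numerator and denominator 3 times the quotient is (18*tan(x)^2/cos(x)^2 + 6/cos(x)^2 - 3/(8*(1 - x)^(5/2)))/(6); at x = 0 this is 15/16.

15/16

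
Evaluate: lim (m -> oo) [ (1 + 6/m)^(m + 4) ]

e^(6)

Write it as [(1 + 6/m)^m]^(1) · (1 + 6/m)^(4). The bracketed term tends to e^(6) and the second factor to 1, so the limit is e^(6).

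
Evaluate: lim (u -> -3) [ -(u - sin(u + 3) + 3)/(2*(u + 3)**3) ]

Direct substitution gives 0/0.
Apply L'Hôpital: lim (1 - cos(u + 3))/(-6*(u + 3)^2), still 0/0.
Apply L'Hôpital: lim (sin(u + 3))/(-12*u - 36), still 0/0.
After 3 applications of L'Hôpital's rule the quotient is (cos(u + 3))/(-12); substituting u = -3 gives -1/12.

-1/12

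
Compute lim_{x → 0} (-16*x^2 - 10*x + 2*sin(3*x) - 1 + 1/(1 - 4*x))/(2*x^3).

55/2

Substitution gives 0/0 (the numerator vanishes to order 3).
Expand each term to order x^3: the coefficient of x^3 in 2·sin(3x) is -9 and in 1/(1 - 4x) is 64.
Lower-order terms cancel with the polynomial part, so the numerator is (55)·x^3 + o(x^3), and the limit is (55)/(2) = 55/2.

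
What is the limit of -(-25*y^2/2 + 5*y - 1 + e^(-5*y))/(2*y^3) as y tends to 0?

125/12

Direct substitution gives 0/0.
Apply L'Hôpital: lim (-25*y + 5 - 5*e^(-5*y))/(-6*y^2), still 0/0.
Apply L'Hôpital: lim (-25 + 25*e^(-5*y))/(-12*y), still 0/0.
After 3 applications of L'Hôpital's rule the quotient is (-125*e^(-5*y))/(-12); substituting y = 0 gives 125/12.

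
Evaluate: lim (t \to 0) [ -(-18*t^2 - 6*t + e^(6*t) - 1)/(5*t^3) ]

Direct substitution gives 0/0.
Apply L'Hôpital: lim (-36*t + 6*e^(6*t) - 6)/(-15*t^2), still 0/0.
Apply L'Hôpital: lim (36*e^(6*t) - 36)/(-30*t), still 0/0.
After 3 applications of L'Hôpital's rule the quotient is (216*e^(6*t))/(-30); substituting t = 0 gives -36/5.

-36/5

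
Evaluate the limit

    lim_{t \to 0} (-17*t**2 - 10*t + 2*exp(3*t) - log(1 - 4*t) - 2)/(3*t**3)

91/9

Substitution gives 0/0 (the numerator vanishes to order 3).
Expand each term to order t^3: the coefficient of t^3 in −ln(1 - 4t) is 64/3 and in 2·e^(3t) is 9.
Lower-order terms cancel with the polynomial part, so the numerator is (91/3)·t^3 + o(t^3), and the limit is (91/3)/(3) = 91/9.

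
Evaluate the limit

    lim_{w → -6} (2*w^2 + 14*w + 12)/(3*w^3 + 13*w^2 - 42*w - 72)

Since w = -6 makes numerator and denominator zero, (w + 6) divides both.
Cancelling it gives (2*w + 2)/(3*w^2 - 5*w - 12); now plug in w = -6 to get -5/63.

-5/63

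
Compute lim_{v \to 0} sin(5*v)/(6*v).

5/6

Substitution gives 0/0.
Write it as (5/6)·sin(5v)/(5v); since sin(u)/u → 1, the limit is 5/6.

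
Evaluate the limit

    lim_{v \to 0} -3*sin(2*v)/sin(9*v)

Substitution gives 0/0.
Divide numerator and denominator by v: sin(2v)/v → 2 and sin(9v)/v → 9, so the limit is -3·2/9 = -2/3.

-2/3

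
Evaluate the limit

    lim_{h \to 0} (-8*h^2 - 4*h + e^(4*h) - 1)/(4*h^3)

Direct substitution gives 0/0.
Apply L'Hôpital: lim (-16*h + 4*e^(4*h) - 4)/(12*h^2), still 0/0.
Apply L'Hôpital: lim (16*e^(4*h) - 16)/(24*h), still 0/0.
After 3 applications of L'Hôpital's rule the quotient is (64*e^(4*h))/(24); substituting h = 0 gives 8/3.

8/3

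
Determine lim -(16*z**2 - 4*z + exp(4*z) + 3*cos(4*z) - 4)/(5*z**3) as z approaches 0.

Substitution gives 0/0; apply L'Hôpital's rule 3 times.
After differentiating numerator and denominator 3 times the quotient is (64*e^(4*z) + 192*sin(4*z))/(-30); at z = 0 this is -32/15.

-32/15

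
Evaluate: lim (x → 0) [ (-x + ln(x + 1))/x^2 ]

Direct substitution gives 0/0.
Apply L'Hôpital: lim (-1 + 1/(x + 1))/(2*x), still 0/0.
After 2 applications of L'Hôpital's rule the quotient is (-1/(x + 1)^2)/(2); substituting x = 0 gives -1/2.

-1/2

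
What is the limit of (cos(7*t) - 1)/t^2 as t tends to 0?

-49/2

Direct substitution gives 0/0.
Apply L'Hôpital: lim (-7*sin(7*t))/(2*t), still 0/0.
After 2 applications of L'Hôpital's rule the quotient is (-49*cos(7*t))/(2); substituting t = 0 gives -49/2.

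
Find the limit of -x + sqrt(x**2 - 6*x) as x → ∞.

-3

This has the form ∞ − ∞. Multiply and divide by the conjugate √(x^2 - 6*x) + x.
That gives (-6x) / (√(x^2 - 6*x) + x).
Divide numerator and denominator by x: the limit is -6/(2·1) = -3.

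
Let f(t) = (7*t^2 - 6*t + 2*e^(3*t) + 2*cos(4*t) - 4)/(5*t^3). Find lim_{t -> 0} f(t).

9/5

Substitution gives 0/0 (the numerator vanishes to order 3).
Expand each term to order t^3: the coefficient of t^3 in 2·cos(4t) is 0 and in 2·e^(3t) is 9.
Lower-order terms cancel with the polynomial part, so the numerator is (9)·t^3 + o(t^3), and the limit is (9)/(5) = 9/5.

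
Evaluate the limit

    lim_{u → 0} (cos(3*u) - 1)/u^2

Direct substitution gives 0/0.
Apply L'Hôpital: lim (-3*sin(3*u))/(2*u), still 0/0.
After 2 applications of L'Hôpital's rule the quotient is (-9*cos(3*u))/(2); substituting u = 0 gives -9/2.

-9/2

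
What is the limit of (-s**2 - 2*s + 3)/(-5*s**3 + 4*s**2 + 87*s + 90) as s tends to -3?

At s = -3 both the top and bottom vanish — a removable singularity. Factoring out (s + 3) from each leaves (1 - s)/(-5*s^2 + 19*s + 30), which at s = -3 equals -1/18.

-1/18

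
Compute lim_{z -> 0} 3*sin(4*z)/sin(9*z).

4/3

Substitution gives 0/0.
Divide numerator and denominator by z: sin(4z)/z → 4 and sin(9z)/z → 9, so the limit is 3·4/9 = 4/3.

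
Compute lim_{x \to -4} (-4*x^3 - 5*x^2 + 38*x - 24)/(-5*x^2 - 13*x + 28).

-38/9

Direct substitution gives 0/0, so factor. Both numerator and denominator have (x + 4) as a factor.
After cancelling, the expression reduces to (-4*x^2 + 11*x - 6)/(7 - 5*x).
Substituting x = -4 gives -38/9.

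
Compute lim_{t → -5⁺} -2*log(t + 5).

∞

As t → -5⁺, t + 5 → 0⁺ and ln(t + 5) → −∞.
Multiplying by -2 gives ∞.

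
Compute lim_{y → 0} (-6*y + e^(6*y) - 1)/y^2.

18

Direct substitution gives 0/0.
Apply L'Hôpital: lim (6*e^(6*y) - 6)/(2*y), still 0/0.
After 2 applications of L'Hôpital's rule the quotient is (36*e^(6*y))/(2); substituting y = 0 gives 18.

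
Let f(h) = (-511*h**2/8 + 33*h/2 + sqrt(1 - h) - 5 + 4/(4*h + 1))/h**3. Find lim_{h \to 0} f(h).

-4097/16

Substitution gives 0/0 (the numerator vanishes to order 3).
Expand each term to order h^3: the coefficient of h^3 in √(1 - h) is -1/16 and in 4·1/(1 + 4h) is -256.
Lower-order terms cancel with the polynomial part, so the numerator is (-4097/16)·h^3 + o(h^3), and the limit is (-4097/16)/(1) = -4097/16.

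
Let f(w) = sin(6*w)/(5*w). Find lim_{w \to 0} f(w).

Substitution gives 0/0.
Write it as (6/5)·sin(6w)/(6w); since sin(u)/u → 1, the limit is 6/5.

6/5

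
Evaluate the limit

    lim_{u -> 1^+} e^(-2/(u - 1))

As u → 1⁺, -2/(u - 1) → −∞, so e^(-2/(u - 1)) → 0.

0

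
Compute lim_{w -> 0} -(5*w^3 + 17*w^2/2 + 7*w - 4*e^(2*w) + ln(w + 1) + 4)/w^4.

Substitution gives 0/0 (the numerator vanishes to order 4).
Expand each term to order w^4: the coefficient of w^4 in -4·e^(2w) is -8/3 and in ln(1 + w) is -1/4.
Lower-order terms cancel with the polynomial part, so the numerator is (-35/12)·w^4 + o(w^4), and the limit is (-35/12)/(-1) = 35/12.

35/12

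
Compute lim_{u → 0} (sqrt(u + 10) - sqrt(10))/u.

√(10)/20

Substitution gives 0/0. Multiply numerator and denominator by the conjugate √(10 + u) + √10.
The numerator becomes (10 + u) − 10 = u, so the expression simplifies to 1/(√(10 + u) + √10).
Letting u → 0 gives 1/(2√10) = √(10)/20.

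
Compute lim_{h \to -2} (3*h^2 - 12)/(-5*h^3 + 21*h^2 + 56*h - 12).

Since h = -2 makes numerator and denominator zero, (h + 2) divides both.
Cancelling it gives (3*h - 6)/(-5*h^2 + 31*h - 6); now plug in h = -2 to get 3/22.

3/22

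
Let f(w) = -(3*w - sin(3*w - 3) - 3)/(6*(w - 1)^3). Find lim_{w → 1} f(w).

-3/4

Direct substitution gives 0/0.
Apply L'Hôpital: lim (3 - 3*cos(3*w - 3))/(-18*(w - 1)^2), still 0/0.
Apply L'Hôpital: lim (9*sin(3*w - 3))/(36 - 36*w), still 0/0.
After 3 applications of L'Hôpital's rule the quotient is (27*cos(3*w - 3))/(-36); substituting w = 1 gives -3/4.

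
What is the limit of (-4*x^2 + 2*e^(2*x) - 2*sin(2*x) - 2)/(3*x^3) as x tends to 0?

Substitution gives 0/0 (the numerator vanishes to order 3).
Expand each term to order x^3: the coefficient of x^3 in -2·sin(2x) is 8/3 and in 2·e^(2x) is 8/3.
Lower-order terms cancel with the polynomial part, so the numerator is (16/3)·x^3 + o(x^3), and the limit is (16/3)/(3) = 16/9.

16/9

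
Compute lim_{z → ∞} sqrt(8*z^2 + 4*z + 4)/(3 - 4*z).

-√(2)/2

For large |z|, √(8*z^2 + 4*z + 4) ≈ √8·|z| and the denominator ≈ -4z.
Since z → +∞, |z| = z, giving √8/(-4) = -√(2)/2.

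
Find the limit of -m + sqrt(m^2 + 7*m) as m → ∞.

An ∞ − ∞ form. Rationalising with the conjugate, the difference becomes (7m) / (√(m^2 + 7*m) + m).
For large m the denominator behaves like 2·m, so the quotient tends to 7/2 = 7/2.

7/2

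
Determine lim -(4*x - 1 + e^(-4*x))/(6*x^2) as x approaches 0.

-4/3

Direct substitution gives 0/0.
Apply L'Hôpital: lim (4 - 4*e^(-4*x))/(-12*x), still 0/0.
After 2 applications of L'Hôpital's rule the quotient is (16*e^(-4*x))/(-12); substituting x = 0 gives -4/3.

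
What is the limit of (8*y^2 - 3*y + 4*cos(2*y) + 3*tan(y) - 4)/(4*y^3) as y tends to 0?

1/4

Substitution gives 0/0 (the numerator vanishes to order 3).
Expand each term to order y^3: the coefficient of y^3 in 3·tan(y) is 1 and in 4·cos(2y) is 0.
Lower-order terms cancel with the polynomial part, so the numerator is (1)·y^3 + o(y^3), and the limit is (1)/(4) = 1/4.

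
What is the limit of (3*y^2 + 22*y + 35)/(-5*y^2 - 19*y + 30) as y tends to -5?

Direct substitution gives 0/0, so factor. Both numerator and denominator have (y + 5) as a factor.
After cancelling, the expression reduces to (3*y + 7)/(6 - 5*y).
Substituting y = -5 gives -8/31.

-8/31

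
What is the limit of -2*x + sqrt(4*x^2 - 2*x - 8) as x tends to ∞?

-1/2

An ∞ − ∞ form. Rationalising with the conjugate, the difference becomes (-2x - 8) / (√(4*x^2 - 2*x - 8) + 2x).
For large x the denominator behaves like 2·2x, so the quotient tends to -2/4 = -1/2.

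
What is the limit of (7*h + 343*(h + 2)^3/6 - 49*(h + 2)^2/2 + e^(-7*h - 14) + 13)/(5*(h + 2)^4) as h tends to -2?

2401/120

Direct substitution gives 0/0.
Apply L'Hôpital: lim (-49*h + 343*(h + 2)^2/2 - 7*e^(-7*h - 14) - 91)/(20*(h + 2)^3), still 0/0.
Apply L'Hôpital: lim (343*h + 49*e^(-7*h - 14) + 637)/(60*(h + 2)^2), still 0/0.
Apply L'Hôpital: lim (343 - 343*e^(-7*h - 14))/(120*h + 240), still 0/0.
After 4 applications of L'Hôpital's rule the quotient is (2401*e^(-7*h - 14))/(120); substituting h = -2 gives 2401/120.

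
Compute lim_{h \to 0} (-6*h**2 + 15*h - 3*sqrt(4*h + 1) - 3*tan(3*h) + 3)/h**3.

Substitution gives 0/0 (the numerator vanishes to order 3).
Expand each term to order h^3: the coefficient of h^3 in -3·tan(3h) is -27 and in -3·√(1 + 4h) is -12.
Lower-order terms cancel with the polynomial part, so the numerator is (-39)·h^3 + o(h^3), and the limit is (-39)/(1) = -39.

-39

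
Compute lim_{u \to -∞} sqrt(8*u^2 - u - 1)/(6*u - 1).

-√(2)/3

For large |u|, √(8*u^2 - u - 1) ≈ √8·|u| and the denominator ≈ 6u.
Since u → −∞, |u| = −u, giving −√8/(6) = -√(2)/3.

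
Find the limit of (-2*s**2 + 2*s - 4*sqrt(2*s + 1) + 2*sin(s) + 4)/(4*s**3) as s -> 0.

Substitution gives 0/0 (the numerator vanishes to order 3).
Expand each term to order s^3: the coefficient of s^3 in -4·√(1 + 2s) is -2 and in 2·sin(s) is -1/3.
Lower-order terms cancel with the polynomial part, so the numerator is (-7/3)·s^3 + o(s^3), and the limit is (-7/3)/(4) = -7/12.

-7/12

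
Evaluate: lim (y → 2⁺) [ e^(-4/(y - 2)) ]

As y → 2⁺, -4/(y - 2) → −∞, so e^(-4/(y - 2)) → 0.

0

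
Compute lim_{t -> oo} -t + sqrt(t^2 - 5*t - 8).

-5/2

An ∞ − ∞ form. Rationalising with the conjugate, the difference becomes (-5t - 8) / (√(t^2 - 5*t - 8) + t).
For large t the denominator behaves like 2·t, so the quotient tends to -5/2 = -5/2.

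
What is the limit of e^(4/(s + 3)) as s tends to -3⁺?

∞

As s → -3⁺, 4/(s + 3) → +∞, so e^(4/(s + 3)) → ∞.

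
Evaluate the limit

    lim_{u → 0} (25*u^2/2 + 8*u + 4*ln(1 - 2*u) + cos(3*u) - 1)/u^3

-32/3

Substitution gives 0/0 (the numerator vanishes to order 3).
Expand each term to order u^3: the coefficient of u^3 in 4·ln(1 - 2u) is -32/3 and in cos(3u) is 0.
Lower-order terms cancel with the polynomial part, so the numerator is (-32/3)·u^3 + o(u^3), and the limit is (-32/3)/(1) = -32/3.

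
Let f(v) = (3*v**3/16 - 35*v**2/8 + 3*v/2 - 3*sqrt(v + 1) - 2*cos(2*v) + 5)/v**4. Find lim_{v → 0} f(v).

Substitution gives 0/0; apply L'Hôpital's rule 4 times.
After differentiating numerator and denominator 4 times the quotient is (-32*cos(2*v) + 45/(16*(v + 1)^(7/2)))/(24); at v = 0 this is -467/384.

-467/384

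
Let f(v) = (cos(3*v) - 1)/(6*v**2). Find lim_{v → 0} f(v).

Direct substitution gives 0/0.
Apply L'Hôpital: lim (-3*sin(3*v))/(12*v), still 0/0.
After 2 applications of L'Hôpital's rule the quotient is (-9*cos(3*v))/(12); substituting v = 0 gives -3/4.

-3/4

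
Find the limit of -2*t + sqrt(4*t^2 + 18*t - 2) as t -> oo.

9/2

An ∞ − ∞ form. Rationalising with the conjugate, the difference becomes (18t - 2) / (√(4*t^2 + 18*t - 2) + 2t).
For large t the denominator behaves like 2·2t, so the quotient tends to 18/4 = 9/2.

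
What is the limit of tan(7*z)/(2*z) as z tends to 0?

Substitution gives 0/0.
Since tan(u)/u → 1 as u → 0, tan(7z)/(7z) → 1 and the limit is 7/2.

7/2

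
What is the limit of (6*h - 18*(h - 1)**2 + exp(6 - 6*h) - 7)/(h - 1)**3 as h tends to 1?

Direct substitution gives 0/0.
Apply L'Hôpital: lim (-36*h - 6*e^(6 - 6*h) + 42)/(3*(h - 1)^2), still 0/0.
Apply L'Hôpital: lim (36*e^(6 - 6*h) - 36)/(6*h - 6), still 0/0.
After 3 applications of L'Hôpital's rule the quotient is (-216*e^(6 - 6*h))/(6); substituting h = 1 gives -36.

-36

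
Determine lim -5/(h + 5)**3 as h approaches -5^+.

As h → -5⁺, (h + 5) → 0⁺, so (h + 5)^3 → 0⁺ and -5/(h + 5)^3 → -∞.

-∞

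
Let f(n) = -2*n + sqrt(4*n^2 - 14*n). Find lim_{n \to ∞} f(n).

-7/2

An ∞ − ∞ form. Rationalising with the conjugate, the difference becomes (-14n) / (√(4*n^2 - 14*n) + 2n).
For large n the denominator behaves like 2·2n, so the quotient tends to -14/4 = -7/2.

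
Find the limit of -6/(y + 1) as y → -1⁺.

-∞

As y → -1⁺, (y + 1) → 0⁺, so (y + 1)^1 → 0⁺ and -6/(y + 1)^1 → -∞.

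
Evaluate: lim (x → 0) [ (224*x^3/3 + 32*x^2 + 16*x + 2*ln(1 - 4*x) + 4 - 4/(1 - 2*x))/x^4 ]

Substitution gives 0/0; apply L'Hôpital's rule 4 times.
After differentiating numerator and denominator 4 times the quotient is (-3072/(4*x - 1)^4 + 1536/(2*x - 1)^5)/(24); at x = 0 this is -192.

-192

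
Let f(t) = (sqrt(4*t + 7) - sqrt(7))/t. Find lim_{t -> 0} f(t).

Substitution gives 0/0. Multiply numerator and denominator by the conjugate √(7 + 4t) + √7.
The numerator becomes (7 + 4t) − 7 = 4t, so the expression simplifies to 4/(√(7 + 4t) + √7).
Letting t → 0 gives 4/(2√7) = 2*√(7)/7.

2*√(7)/7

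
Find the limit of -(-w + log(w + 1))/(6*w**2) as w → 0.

Direct substitution gives 0/0.
Apply L'Hôpital: lim (-1 + 1/(w + 1))/(-12*w), still 0/0.
After 2 applications of L'Hôpital's rule the quotient is (-1/(w + 1)^2)/(-12); substituting w = 0 gives 1/12.

1/12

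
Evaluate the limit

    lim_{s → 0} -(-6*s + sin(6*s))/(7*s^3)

Direct substitution gives 0/0.
Apply L'Hôpital: lim (6*cos(6*s) - 6)/(-21*s^2), still 0/0.
Apply L'Hôpital: lim (-36*sin(6*s))/(-42*s), still 0/0.
After 3 applications of L'Hôpital's rule the quotient is (-216*cos(6*s))/(-42); substituting s = 0 gives 36/7.

36/7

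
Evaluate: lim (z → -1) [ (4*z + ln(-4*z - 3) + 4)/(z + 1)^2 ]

-8

Direct substitution gives 0/0.
Apply L'Hôpital: lim (4 - 4/(-4*z - 3))/(2*z + 2), still 0/0.
After 2 applications of L'Hôpital's rule the quotient is (-16/(-4*z - 3)^2)/(2); substituting z = -1 gives -8.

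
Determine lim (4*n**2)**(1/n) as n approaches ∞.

Base → ∞ and exponent → 0: an ∞^0 form.
Take logs: (1/n)·ln(4·n^2) = (ln 4 + 2·ln n)/n → 0.
So the limit is e^0 = 1.

1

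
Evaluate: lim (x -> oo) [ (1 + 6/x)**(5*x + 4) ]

e^(30)

Write it as [(1 + 6/x)^x]^(5) · (1 + 6/x)^(4). The bracketed term tends to e^(6) and the second factor to 1, so the limit is e^(30).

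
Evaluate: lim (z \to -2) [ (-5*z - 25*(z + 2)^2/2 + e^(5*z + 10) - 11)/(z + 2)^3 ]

Direct substitution gives 0/0.
Apply L'Hôpital: lim (-25*z + 5*e^(5*z + 10) - 55)/(3*(z + 2)^2), still 0/0.
Apply L'Hôpital: lim (25*e^(5*z + 10) - 25)/(6*z + 12), still 0/0.
After 3 applications of L'Hôpital's rule the quotient is (125*e^(5*z + 10))/(6); substituting z = -2 gives 125/6.

125/6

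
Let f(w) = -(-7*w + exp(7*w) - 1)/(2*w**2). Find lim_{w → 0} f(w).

Direct substitution gives 0/0.
Apply L'Hôpital: lim (7*e^(7*w) - 7)/(-4*w), still 0/0.
After 2 applications of L'Hôpital's rule the quotient is (49*e^(7*w))/(-4); substituting w = 0 gives -49/4.

-49/4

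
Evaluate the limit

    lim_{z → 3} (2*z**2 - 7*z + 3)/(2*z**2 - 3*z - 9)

Since z = 3 makes numerator and denominator zero, (z - 3) divides both.
Cancelling it gives (2*z - 1)/(2*z + 3); now plug in z = 3 to get 5/9.

5/9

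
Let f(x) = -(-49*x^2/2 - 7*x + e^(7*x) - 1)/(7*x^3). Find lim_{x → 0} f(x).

Direct substitution gives 0/0.
Apply L'Hôpital: lim (-49*x + 7*e^(7*x) - 7)/(-21*x^2), still 0/0.
Apply L'Hôpital: lim (49*e^(7*x) - 49)/(-42*x), still 0/0.
After 3 applications of L'Hôpital's rule the quotient is (343*e^(7*x))/(-42); substituting x = 0 gives -49/6.

-49/6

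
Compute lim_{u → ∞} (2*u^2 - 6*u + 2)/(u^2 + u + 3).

Numerator and denominator both have degree 2.
Dividing every term by u^2, all lower-order terms vanish and the limit is the ratio of leading coefficients, 2/(1) = 2.

2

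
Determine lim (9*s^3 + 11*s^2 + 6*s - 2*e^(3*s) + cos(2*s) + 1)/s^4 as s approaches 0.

Substitution gives 0/0; apply L'Hôpital's rule 4 times.
After differentiating numerator and denominator 4 times the quotient is (-162*e^(3*s) + 16*cos(2*s))/(24); at s = 0 this is -73/12.

-73/12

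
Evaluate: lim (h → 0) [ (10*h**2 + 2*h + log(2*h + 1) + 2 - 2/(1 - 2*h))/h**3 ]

Substitution gives 0/0 (the numerator vanishes to order 3).
Expand each term to order h^3: the coefficient of h^3 in ln(1 + 2h) is 8/3 and in -2·1/(1 - 2h) is -16.
Lower-order terms cancel with the polynomial part, so the numerator is (-40/3)·h^3 + o(h^3), and the limit is (-40/3)/(1) = -40/3.

-40/3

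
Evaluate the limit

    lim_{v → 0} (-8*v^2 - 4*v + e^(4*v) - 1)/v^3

32/3

Direct substitution gives 0/0.
Apply L'Hôpital: lim (-16*v + 4*e^(4*v) - 4)/(3*v^2), still 0/0.
Apply L'Hôpital: lim (16*e^(4*v) - 16)/(6*v), still 0/0.
After 3 applications of L'Hôpital's rule the quotient is (64*e^(4*v))/(6); substituting v = 0 gives 32/3.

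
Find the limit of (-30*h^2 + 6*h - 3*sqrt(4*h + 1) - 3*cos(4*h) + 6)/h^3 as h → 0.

Substitution gives 0/0 (the numerator vanishes to order 3).
Expand each term to order h^3: the coefficient of h^3 in -3·√(1 + 4h) is -12 and in -3·cos(4h) is 0.
Lower-order terms cancel with the polynomial part, so the numerator is (-12)·h^3 + o(h^3), and the limit is (-12)/(1) = -12.

-12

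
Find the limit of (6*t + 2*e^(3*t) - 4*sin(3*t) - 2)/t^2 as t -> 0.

9

Substitution gives 0/0 (the numerator vanishes to order 2).
Expand each term to order t^2: the coefficient of t^2 in 2·e^(3t) is 9 and in -4·sin(3t) is 0.
Lower-order terms cancel with the polynomial part, so the numerator is (9)·t^2 + o(t^2), and the limit is (9)/(1) = 9.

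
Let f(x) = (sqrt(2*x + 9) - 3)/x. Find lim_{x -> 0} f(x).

1/3

A 0/0 form; rationalise with √(9 + 2x) + √9. This collapses the numerator to 2x, leaving 2/(√(9 + 2x) + √9) → 2/(2√9) = 1/3.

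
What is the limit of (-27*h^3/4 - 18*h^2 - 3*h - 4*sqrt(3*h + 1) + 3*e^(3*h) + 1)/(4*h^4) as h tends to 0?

729/128

Substitution gives 0/0 (the numerator vanishes to order 4).
Expand each term to order h^4: the coefficient of h^4 in 3·e^(3h) is 81/8 and in -4·√(1 + 3h) is 405/32.
Lower-order terms cancel with the polynomial part, so the numerator is (729/32)·h^4 + o(h^4), and the limit is (729/32)/(4) = 729/128.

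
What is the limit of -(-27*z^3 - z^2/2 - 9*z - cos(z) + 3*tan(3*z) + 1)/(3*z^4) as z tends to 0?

1/72

Substitution gives 0/0 (the numerator vanishes to order 4).
Expand each term to order z^4: the coefficient of z^4 in −cos(z) is -1/24 and in 3·tan(3z) is 0.
Lower-order terms cancel with the polynomial part, so the numerator is (-1/24)·z^4 + o(z^4), and the limit is (-1/24)/(-3) = 1/72.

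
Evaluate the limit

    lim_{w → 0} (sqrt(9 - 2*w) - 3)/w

-1/3

A 0/0 form; rationalise with √(9 - 2w) + √9. This collapses the numerator to -2w, leaving -2/(√(9 - 2w) + √9) → -2/(2√9) = -1/3.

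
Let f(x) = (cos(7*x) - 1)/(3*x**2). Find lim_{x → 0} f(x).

Direct substitution gives 0/0.
Apply L'Hôpital: lim (-7*sin(7*x))/(6*x), still 0/0.
After 2 applications of L'Hôpital's rule the quotient is (-49*cos(7*x))/(6); substituting x = 0 gives -49/6.

-49/6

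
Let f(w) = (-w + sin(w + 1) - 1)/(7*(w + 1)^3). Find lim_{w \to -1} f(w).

-1/42

Direct substitution gives 0/0.
Apply L'Hôpital: lim (cos(w + 1) - 1)/(21*(w + 1)^2), still 0/0.
Apply L'Hôpital: lim (-sin(w + 1))/(42*w + 42), still 0/0.
After 3 applications of L'Hôpital's rule the quotient is (-cos(w + 1))/(42); substituting w = -1 gives -1/42.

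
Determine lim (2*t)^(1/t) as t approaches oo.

1

Base → ∞ and exponent → 0: an ∞^0 form.
Take logs: (1/t)·ln(2·t^1) = (ln 2 + 1·ln t)/t → 0.
So the limit is e^0 = 1.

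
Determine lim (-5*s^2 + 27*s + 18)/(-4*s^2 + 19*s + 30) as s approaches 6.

33/29

Direct substitution gives 0/0, so factor. Both numerator and denominator have (s - 6) as a factor.
After cancelling, the expression reduces to (-5*s - 3)/(-4*s - 5).
Substituting s = 6 gives 33/29.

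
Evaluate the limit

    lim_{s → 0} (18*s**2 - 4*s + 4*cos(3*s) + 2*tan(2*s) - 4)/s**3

Substitution gives 0/0 (the numerator vanishes to order 3).
Expand each term to order s^3: the coefficient of s^3 in 4·cos(3s) is 0 and in 2·tan(2s) is 16/3.
Lower-order terms cancel with the polynomial part, so the numerator is (16/3)·s^3 + o(s^3), and the limit is (16/3)/(1) = 16/3.

16/3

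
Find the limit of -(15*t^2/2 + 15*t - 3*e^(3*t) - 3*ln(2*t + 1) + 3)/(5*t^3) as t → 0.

Substitution gives 0/0; apply L'Hôpital's rule 3 times.
After differentiating numerator and denominator 3 times the quotient is (-81*e^(3*t) - 48/(2*t + 1)^3)/(-30); at t = 0 this is 43/10.

43/10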